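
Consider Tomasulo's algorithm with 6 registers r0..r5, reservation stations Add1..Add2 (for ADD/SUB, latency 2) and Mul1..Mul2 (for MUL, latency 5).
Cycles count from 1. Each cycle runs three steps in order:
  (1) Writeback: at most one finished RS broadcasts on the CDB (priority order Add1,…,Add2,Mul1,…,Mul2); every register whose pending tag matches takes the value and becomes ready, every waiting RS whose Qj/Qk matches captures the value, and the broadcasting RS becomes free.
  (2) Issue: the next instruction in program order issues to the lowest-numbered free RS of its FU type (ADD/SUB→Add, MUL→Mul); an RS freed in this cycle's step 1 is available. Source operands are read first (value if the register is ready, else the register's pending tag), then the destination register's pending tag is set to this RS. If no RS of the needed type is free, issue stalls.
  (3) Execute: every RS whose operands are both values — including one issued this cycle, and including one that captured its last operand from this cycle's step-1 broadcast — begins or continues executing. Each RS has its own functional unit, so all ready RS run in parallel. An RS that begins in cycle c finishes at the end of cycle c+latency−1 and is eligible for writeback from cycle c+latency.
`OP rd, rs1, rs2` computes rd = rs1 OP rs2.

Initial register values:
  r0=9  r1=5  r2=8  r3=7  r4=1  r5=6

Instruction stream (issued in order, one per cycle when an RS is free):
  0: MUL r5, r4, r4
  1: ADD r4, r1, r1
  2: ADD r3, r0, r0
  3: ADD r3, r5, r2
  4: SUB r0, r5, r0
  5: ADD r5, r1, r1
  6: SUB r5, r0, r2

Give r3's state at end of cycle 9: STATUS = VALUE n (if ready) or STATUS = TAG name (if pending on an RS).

  c1: issue MUL r5<-Mul1  regs: r0:9,r1:5,r2:8,r3:7,r4:1,r5:Mul1
  c2: issue ADD r4<-Add1  regs: r0:9,r1:5,r2:8,r3:7,r4:Add1,r5:Mul1
  c3: issue ADD r3<-Add2  regs: r0:9,r1:5,r2:8,r3:Add2,r4:Add1,r5:Mul1
  c4: CDB Add1=10; issue ADD r3<-Add1  regs: r0:9,r1:5,r2:8,r3:Add1,r4:10,r5:Mul1
  c5: CDB Add2=18; issue SUB r0<-Add2  regs: r0:Add2,r1:5,r2:8,r3:Add1,r4:10,r5:Mul1
  c6: CDB Mul1=1; stall  regs: r0:Add2,r1:5,r2:8,r3:Add1,r4:10,r5:1
  c7: stall  regs: r0:Add2,r1:5,r2:8,r3:Add1,r4:10,r5:1
  c8: CDB Add1=9; issue ADD r5<-Add1  regs: r0:Add2,r1:5,r2:8,r3:9,r4:10,r5:Add1
  c9: CDB Add2=-8; issue SUB r5<-Add2  regs: r0:-8,r1:5,r2:8,r3:9,r4:10,r5:Add2

STATUS = VALUE 9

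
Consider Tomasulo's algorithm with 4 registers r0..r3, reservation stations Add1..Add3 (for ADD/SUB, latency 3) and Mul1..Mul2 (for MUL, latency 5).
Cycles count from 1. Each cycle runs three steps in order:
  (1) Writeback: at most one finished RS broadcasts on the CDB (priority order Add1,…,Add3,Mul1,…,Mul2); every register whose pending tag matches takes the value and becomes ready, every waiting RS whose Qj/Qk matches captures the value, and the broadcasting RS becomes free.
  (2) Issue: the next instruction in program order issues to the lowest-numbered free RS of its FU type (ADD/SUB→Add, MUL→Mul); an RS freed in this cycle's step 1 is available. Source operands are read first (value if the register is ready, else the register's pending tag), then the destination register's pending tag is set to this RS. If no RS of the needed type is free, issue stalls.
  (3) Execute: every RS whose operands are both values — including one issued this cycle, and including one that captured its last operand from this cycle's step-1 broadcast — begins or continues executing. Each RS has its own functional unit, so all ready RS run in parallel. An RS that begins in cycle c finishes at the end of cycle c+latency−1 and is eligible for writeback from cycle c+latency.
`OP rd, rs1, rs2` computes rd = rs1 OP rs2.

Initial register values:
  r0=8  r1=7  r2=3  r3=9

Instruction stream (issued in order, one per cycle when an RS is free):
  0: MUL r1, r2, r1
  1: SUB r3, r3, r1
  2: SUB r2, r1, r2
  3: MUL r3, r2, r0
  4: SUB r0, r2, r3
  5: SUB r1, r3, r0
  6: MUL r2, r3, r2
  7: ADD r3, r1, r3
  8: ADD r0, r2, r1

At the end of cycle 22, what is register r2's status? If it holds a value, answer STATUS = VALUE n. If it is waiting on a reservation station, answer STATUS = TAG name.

  c1: issue MUL r1<-Mul1  regs: r0:8,r1:Mul1,r2:3,r3:9
  c2: issue SUB r3<-Add1  regs: r0:8,r1:Mul1,r2:3,r3:Add1
  c3: issue SUB r2<-Add2  regs: r0:8,r1:Mul1,r2:Add2,r3:Add1
  c4: issue MUL r3<-Mul2  regs: r0:8,r1:Mul1,r2:Add2,r3:Mul2
  c5: issue SUB r0<-Add3  regs: r0:Add3,r1:Mul1,r2:Add2,r3:Mul2
  c6: CDB Mul1=21; stall  regs: r0:Add3,r1:21,r2:Add2,r3:Mul2
  c7: stall  regs: r0:Add3,r1:21,r2:Add2,r3:Mul2
  c8: stall  regs: r0:Add3,r1:21,r2:Add2,r3:Mul2
  c9: CDB Add1=-12; issue SUB r1<-Add1  regs: r0:Add3,r1:Add1,r2:Add2,r3:Mul2
  c10: CDB Add2=18; issue MUL r2<-Mul1  regs: r0:Add3,r1:Add1,r2:Mul1,r3:Mul2
  c11: issue ADD r3<-Add2  regs: r0:Add3,r1:Add1,r2:Mul1,r3:Add2
  c12: stall  regs: r0:Add3,r1:Add1,r2:Mul1,r3:Add2
  c13: stall  regs: r0:Add3,r1:Add1,r2:Mul1,r3:Add2
  c14: stall  regs: r0:Add3,r1:Add1,r2:Mul1,r3:Add2
  c15: CDB Mul2=144; stall  regs: r0:Add3,r1:Add1,r2:Mul1,r3:Add2
  c16: stall  regs: r0:Add3,r1:Add1,r2:Mul1,r3:Add2
  c17: stall  regs: r0:Add3,r1:Add1,r2:Mul1,r3:Add2
  c18: CDB Add3=-126; issue ADD r0<-Add3  regs: r0:Add3,r1:Add1,r2:Mul1,r3:Add2
  c19: -  regs: r0:Add3,r1:Add1,r2:Mul1,r3:Add2
  c20: CDB Mul1=2592  regs: r0:Add3,r1:Add1,r2:2592,r3:Add2
  c21: CDB Add1=270  regs: r0:Add3,r1:270,r2:2592,r3:Add2
  c22: -  regs: r0:Add3,r1:270,r2:2592,r3:Add2

STATUS = VALUE 2592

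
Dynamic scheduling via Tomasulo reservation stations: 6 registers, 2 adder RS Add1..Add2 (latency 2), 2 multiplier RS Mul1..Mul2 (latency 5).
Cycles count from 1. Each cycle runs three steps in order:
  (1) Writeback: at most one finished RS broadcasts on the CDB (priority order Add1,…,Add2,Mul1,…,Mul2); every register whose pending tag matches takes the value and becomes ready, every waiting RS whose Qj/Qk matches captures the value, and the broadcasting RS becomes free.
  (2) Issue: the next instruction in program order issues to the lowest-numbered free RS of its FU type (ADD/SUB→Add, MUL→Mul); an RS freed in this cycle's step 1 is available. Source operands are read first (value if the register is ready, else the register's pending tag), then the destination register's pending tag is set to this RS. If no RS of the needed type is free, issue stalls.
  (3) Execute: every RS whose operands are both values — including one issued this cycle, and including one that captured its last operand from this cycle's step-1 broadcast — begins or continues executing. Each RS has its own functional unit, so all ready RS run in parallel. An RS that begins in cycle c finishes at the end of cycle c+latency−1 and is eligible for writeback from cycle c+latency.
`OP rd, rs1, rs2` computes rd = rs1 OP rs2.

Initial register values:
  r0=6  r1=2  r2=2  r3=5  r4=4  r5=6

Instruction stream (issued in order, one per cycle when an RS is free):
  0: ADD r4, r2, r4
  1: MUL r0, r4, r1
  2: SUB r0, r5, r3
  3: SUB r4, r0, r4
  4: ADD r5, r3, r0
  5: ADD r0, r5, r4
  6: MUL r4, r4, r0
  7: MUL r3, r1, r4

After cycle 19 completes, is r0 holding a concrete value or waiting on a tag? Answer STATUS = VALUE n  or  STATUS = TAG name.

  c1: issue ADD r4<-Add1  regs: r0:6,r1:2,r2:2,r3:5,r4:Add1,r5:6
  c2: issue MUL r0<-Mul1  regs: r0:Mul1,r1:2,r2:2,r3:5,r4:Add1,r5:6
  c3: CDB Add1=6; issue SUB r0<-Add1  regs: r0:Add1,r1:2,r2:2,r3:5,r4:6,r5:6
  c4: issue SUB r4<-Add2  regs: r0:Add1,r1:2,r2:2,r3:5,r4:Add2,r5:6
  c5: CDB Add1=1; issue ADD r5<-Add1  regs: r0:1,r1:2,r2:2,r3:5,r4:Add2,r5:Add1
  c6: stall  regs: r0:1,r1:2,r2:2,r3:5,r4:Add2,r5:Add1
  c7: CDB Add1=6; issue ADD r0<-Add1  regs: r0:Add1,r1:2,r2:2,r3:5,r4:Add2,r5:6
  c8: CDB Add2=-5; issue MUL r4<-Mul2  regs: r0:Add1,r1:2,r2:2,r3:5,r4:Mul2,r5:6
  c9: CDB Mul1=12; issue MUL r3<-Mul1  regs: r0:Add1,r1:2,r2:2,r3:Mul1,r4:Mul2,r5:6
  c10: CDB Add1=1  regs: r0:1,r1:2,r2:2,r3:Mul1,r4:Mul2,r5:6
  c11: -  regs: r0:1,r1:2,r2:2,r3:Mul1,r4:Mul2,r5:6
  c12: -  regs: r0:1,r1:2,r2:2,r3:Mul1,r4:Mul2,r5:6
  c13: -  regs: r0:1,r1:2,r2:2,r3:Mul1,r4:Mul2,r5:6
  c14: -  regs: r0:1,r1:2,r2:2,r3:Mul1,r4:Mul2,r5:6
  c15: CDB Mul2=-5  regs: r0:1,r1:2,r2:2,r3:Mul1,r4:-5,r5:6
  c16: -  regs: r0:1,r1:2,r2:2,r3:Mul1,r4:-5,r5:6
  c17: -  regs: r0:1,r1:2,r2:2,r3:Mul1,r4:-5,r5:6
  c18: -  regs: r0:1,r1:2,r2:2,r3:Mul1,r4:-5,r5:6
  c19: -  regs: r0:1,r1:2,r2:2,r3:Mul1,r4:-5,r5:6

STATUS = VALUE 1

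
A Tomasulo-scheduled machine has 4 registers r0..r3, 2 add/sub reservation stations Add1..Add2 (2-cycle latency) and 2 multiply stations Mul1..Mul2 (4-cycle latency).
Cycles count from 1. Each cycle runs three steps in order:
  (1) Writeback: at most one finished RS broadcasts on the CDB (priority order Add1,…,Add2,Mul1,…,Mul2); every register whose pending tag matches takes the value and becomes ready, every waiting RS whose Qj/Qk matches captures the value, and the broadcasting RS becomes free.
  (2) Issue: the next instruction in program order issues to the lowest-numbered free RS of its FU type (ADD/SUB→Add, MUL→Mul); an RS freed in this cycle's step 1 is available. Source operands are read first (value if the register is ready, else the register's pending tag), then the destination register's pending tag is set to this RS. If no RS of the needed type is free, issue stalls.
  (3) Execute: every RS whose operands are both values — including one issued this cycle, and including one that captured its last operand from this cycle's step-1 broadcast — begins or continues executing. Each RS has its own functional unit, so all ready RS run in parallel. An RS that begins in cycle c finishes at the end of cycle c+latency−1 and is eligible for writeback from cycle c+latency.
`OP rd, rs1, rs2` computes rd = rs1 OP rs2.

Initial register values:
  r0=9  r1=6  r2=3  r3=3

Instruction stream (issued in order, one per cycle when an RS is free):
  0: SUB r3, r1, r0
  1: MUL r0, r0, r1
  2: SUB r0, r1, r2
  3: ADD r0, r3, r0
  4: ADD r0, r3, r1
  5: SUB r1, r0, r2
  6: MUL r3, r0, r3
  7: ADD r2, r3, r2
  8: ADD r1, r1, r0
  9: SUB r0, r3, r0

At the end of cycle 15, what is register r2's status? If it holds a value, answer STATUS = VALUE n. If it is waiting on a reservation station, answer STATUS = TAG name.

c1: issue SUB r3<-Add1 | r0:9,r1:6,r2:3,r3:Add1
c2: issue MUL r0<-Mul1 | r0:Mul1,r1:6,r2:3,r3:Add1
c3: CDB Add1=-3; issue SUB r0<-Add1 | r0:Add1,r1:6,r2:3,r3:-3
c4: issue ADD r0<-Add2 | r0:Add2,r1:6,r2:3,r3:-3
c5: CDB Add1=3; issue ADD r0<-Add1 | r0:Add1,r1:6,r2:3,r3:-3
c6: CDB Mul1=54; stall | r0:Add1,r1:6,r2:3,r3:-3
c7: CDB Add1=3; issue SUB r1<-Add1 | r0:3,r1:Add1,r2:3,r3:-3
c8: CDB Add2=0; issue MUL r3<-Mul1 | r0:3,r1:Add1,r2:3,r3:Mul1
c9: CDB Add1=0; issue ADD r2<-Add1 | r0:3,r1:0,r2:Add1,r3:Mul1
c10: issue ADD r1<-Add2 | r0:3,r1:Add2,r2:Add1,r3:Mul1
c11: stall | r0:3,r1:Add2,r2:Add1,r3:Mul1
c12: CDB Add2=3; issue SUB r0<-Add2 | r0:Add2,r1:3,r2:Add1,r3:Mul1
c13: CDB Mul1=-9 | r0:Add2,r1:3,r2:Add1,r3:-9
c14: - | r0:Add2,r1:3,r2:Add1,r3:-9
c15: CDB Add1=-6 | r0:Add2,r1:3,r2:-6,r3:-9

STATUS = VALUE -6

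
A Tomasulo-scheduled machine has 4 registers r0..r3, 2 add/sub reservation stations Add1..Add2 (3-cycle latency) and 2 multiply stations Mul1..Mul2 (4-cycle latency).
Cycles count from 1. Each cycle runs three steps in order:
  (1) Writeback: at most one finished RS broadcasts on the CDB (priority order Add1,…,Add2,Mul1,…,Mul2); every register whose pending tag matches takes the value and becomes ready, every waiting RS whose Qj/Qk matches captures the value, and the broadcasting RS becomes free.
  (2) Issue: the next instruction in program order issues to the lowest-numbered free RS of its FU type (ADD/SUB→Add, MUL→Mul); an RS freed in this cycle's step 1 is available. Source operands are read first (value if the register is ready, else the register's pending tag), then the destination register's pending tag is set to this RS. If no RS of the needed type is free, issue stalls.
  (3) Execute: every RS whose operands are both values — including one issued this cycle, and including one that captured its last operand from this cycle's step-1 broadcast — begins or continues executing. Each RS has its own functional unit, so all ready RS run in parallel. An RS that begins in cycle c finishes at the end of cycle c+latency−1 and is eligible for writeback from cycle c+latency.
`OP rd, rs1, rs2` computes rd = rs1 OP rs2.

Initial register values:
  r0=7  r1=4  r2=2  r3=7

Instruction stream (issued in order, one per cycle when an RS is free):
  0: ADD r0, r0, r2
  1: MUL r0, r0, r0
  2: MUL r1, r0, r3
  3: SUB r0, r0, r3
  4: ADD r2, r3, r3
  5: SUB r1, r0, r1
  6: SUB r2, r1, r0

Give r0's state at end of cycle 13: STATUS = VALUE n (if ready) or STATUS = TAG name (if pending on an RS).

STATUS = VALUE 74

c1: issue ADD r0<-Add1 | r0:Add1,r1:4,r2:2,r3:7
c2: issue MUL r0<-Mul1 | r0:Mul1,r1:4,r2:2,r3:7
c3: issue MUL r1<-Mul2 | r0:Mul1,r1:Mul2,r2:2,r3:7
c4: CDB Add1=9; issue SUB r0<-Add1 | r0:Add1,r1:Mul2,r2:2,r3:7
c5: issue ADD r2<-Add2 | r0:Add1,r1:Mul2,r2:Add2,r3:7
c6: stall | r0:Add1,r1:Mul2,r2:Add2,r3:7
c7: stall | r0:Add1,r1:Mul2,r2:Add2,r3:7
c8: CDB Add2=14; issue SUB r1<-Add2 | r0:Add1,r1:Add2,r2:14,r3:7
c9: CDB Mul1=81; stall | r0:Add1,r1:Add2,r2:14,r3:7
c10: stall | r0:Add1,r1:Add2,r2:14,r3:7
c11: stall | r0:Add1,r1:Add2,r2:14,r3:7
c12: CDB Add1=74; issue SUB r2<-Add1 | r0:74,r1:Add2,r2:Add1,r3:7
c13: CDB Mul2=567 | r0:74,r1:Add2,r2:Add1,r3:7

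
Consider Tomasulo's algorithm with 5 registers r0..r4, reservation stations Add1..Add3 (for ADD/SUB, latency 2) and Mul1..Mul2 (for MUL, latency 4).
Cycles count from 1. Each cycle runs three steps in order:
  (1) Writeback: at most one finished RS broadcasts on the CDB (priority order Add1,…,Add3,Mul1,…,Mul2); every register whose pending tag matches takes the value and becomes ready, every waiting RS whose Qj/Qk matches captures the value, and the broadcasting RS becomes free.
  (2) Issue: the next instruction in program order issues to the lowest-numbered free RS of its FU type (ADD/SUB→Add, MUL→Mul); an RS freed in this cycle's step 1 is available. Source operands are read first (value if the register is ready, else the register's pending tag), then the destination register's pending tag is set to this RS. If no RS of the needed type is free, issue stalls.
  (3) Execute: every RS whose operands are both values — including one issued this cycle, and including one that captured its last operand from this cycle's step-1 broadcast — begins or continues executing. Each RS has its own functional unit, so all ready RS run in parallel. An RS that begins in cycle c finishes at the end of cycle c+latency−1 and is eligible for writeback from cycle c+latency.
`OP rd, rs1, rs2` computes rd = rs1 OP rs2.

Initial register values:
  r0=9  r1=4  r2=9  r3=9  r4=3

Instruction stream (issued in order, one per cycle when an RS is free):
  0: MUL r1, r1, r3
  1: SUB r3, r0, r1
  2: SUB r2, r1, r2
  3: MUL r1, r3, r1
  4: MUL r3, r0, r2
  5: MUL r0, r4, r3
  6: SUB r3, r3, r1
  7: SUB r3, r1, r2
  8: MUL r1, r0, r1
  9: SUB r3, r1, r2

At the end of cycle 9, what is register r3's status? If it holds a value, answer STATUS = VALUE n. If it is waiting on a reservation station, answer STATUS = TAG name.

STATUS = TAG Mul1

cycle 1: issue MUL r1<-Mul1 // r0:9,r1:Mul1,r2:9,r3:9,r4:3
cycle 2: issue SUB r3<-Add1 // r0:9,r1:Mul1,r2:9,r3:Add1,r4:3
cycle 3: issue SUB r2<-Add2 // r0:9,r1:Mul1,r2:Add2,r3:Add1,r4:3
cycle 4: issue MUL r1<-Mul2 // r0:9,r1:Mul2,r2:Add2,r3:Add1,r4:3
cycle 5: CDB Mul1=36; issue MUL r3<-Mul1 // r0:9,r1:Mul2,r2:Add2,r3:Mul1,r4:3
cycle 6: stall // r0:9,r1:Mul2,r2:Add2,r3:Mul1,r4:3
cycle 7: CDB Add1=-27; stall // r0:9,r1:Mul2,r2:Add2,r3:Mul1,r4:3
cycle 8: CDB Add2=27; stall // r0:9,r1:Mul2,r2:27,r3:Mul1,r4:3
cycle 9: stall // r0:9,r1:Mul2,r2:27,r3:Mul1,r4:3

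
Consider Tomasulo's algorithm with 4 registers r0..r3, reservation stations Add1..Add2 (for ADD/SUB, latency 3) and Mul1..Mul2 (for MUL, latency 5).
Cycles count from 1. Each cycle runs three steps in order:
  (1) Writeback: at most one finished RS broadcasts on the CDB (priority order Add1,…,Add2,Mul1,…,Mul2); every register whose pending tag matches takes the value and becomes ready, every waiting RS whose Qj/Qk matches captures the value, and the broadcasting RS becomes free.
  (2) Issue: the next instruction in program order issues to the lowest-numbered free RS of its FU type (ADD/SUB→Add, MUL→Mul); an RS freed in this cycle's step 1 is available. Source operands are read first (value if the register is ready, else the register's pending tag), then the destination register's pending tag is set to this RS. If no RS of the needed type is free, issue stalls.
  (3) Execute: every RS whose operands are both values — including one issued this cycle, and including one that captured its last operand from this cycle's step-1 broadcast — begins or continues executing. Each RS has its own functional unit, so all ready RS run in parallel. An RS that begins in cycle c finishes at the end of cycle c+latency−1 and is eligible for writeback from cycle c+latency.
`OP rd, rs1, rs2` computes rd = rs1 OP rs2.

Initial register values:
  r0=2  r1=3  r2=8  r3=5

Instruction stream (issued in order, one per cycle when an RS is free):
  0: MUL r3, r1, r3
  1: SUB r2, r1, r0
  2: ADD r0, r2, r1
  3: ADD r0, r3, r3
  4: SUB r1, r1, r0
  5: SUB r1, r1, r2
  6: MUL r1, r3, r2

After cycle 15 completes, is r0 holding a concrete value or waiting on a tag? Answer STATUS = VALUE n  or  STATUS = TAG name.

STATUS = VALUE 30

cycle 1: issue MUL r3<-Mul1 // r0:2,r1:3,r2:8,r3:Mul1
cycle 2: issue SUB r2<-Add1 // r0:2,r1:3,r2:Add1,r3:Mul1
cycle 3: issue ADD r0<-Add2 // r0:Add2,r1:3,r2:Add1,r3:Mul1
cycle 4: stall // r0:Add2,r1:3,r2:Add1,r3:Mul1
cycle 5: CDB Add1=1; issue ADD r0<-Add1 // r0:Add1,r1:3,r2:1,r3:Mul1
cycle 6: CDB Mul1=15; stall // r0:Add1,r1:3,r2:1,r3:15
cycle 7: stall // r0:Add1,r1:3,r2:1,r3:15
cycle 8: CDB Add2=4; issue SUB r1<-Add2 // r0:Add1,r1:Add2,r2:1,r3:15
cycle 9: CDB Add1=30; issue SUB r1<-Add1 // r0:30,r1:Add1,r2:1,r3:15
cycle 10: issue MUL r1<-Mul1 // r0:30,r1:Mul1,r2:1,r3:15
cycle 11: - // r0:30,r1:Mul1,r2:1,r3:15
cycle 12: CDB Add2=-27 // r0:30,r1:Mul1,r2:1,r3:15
cycle 13: - // r0:30,r1:Mul1,r2:1,r3:15
cycle 14: - // r0:30,r1:Mul1,r2:1,r3:15
cycle 15: CDB Add1=-28 // r0:30,r1:Mul1,r2:1,r3:15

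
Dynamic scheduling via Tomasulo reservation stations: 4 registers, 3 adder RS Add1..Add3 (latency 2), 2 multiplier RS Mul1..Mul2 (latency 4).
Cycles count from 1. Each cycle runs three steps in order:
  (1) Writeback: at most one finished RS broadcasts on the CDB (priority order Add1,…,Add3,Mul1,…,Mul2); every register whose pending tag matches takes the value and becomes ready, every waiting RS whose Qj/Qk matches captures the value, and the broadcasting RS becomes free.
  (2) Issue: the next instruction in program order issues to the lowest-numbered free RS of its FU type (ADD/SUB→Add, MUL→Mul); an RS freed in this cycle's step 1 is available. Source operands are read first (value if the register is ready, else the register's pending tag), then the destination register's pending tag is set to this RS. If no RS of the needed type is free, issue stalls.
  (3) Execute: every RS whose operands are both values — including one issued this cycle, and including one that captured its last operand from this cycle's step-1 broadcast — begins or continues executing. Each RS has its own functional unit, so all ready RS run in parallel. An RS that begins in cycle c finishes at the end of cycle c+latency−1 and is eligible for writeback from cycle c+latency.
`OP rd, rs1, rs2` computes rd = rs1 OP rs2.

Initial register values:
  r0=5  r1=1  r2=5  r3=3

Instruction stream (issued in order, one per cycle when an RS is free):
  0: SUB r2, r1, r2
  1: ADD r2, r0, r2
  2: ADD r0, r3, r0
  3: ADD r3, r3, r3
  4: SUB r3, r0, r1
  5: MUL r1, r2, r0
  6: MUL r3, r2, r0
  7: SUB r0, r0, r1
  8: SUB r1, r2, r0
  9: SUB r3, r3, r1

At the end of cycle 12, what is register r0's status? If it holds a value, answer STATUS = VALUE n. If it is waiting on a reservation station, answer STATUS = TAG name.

STATUS = VALUE 0

cycle 1: issue SUB r2<-Add1 // r0:5,r1:1,r2:Add1,r3:3
cycle 2: issue ADD r2<-Add2 // r0:5,r1:1,r2:Add2,r3:3
cycle 3: CDB Add1=-4; issue ADD r0<-Add1 // r0:Add1,r1:1,r2:Add2,r3:3
cycle 4: issue ADD r3<-Add3 // r0:Add1,r1:1,r2:Add2,r3:Add3
cycle 5: CDB Add1=8; issue SUB r3<-Add1 // r0:8,r1:1,r2:Add2,r3:Add1
cycle 6: CDB Add2=1; issue MUL r1<-Mul1 // r0:8,r1:Mul1,r2:1,r3:Add1
cycle 7: CDB Add1=7; issue MUL r3<-Mul2 // r0:8,r1:Mul1,r2:1,r3:Mul2
cycle 8: CDB Add3=6; issue SUB r0<-Add1 // r0:Add1,r1:Mul1,r2:1,r3:Mul2
cycle 9: issue SUB r1<-Add2 // r0:Add1,r1:Add2,r2:1,r3:Mul2
cycle 10: CDB Mul1=8; issue SUB r3<-Add3 // r0:Add1,r1:Add2,r2:1,r3:Add3
cycle 11: CDB Mul2=8 // r0:Add1,r1:Add2,r2:1,r3:Add3
cycle 12: CDB Add1=0 // r0:0,r1:Add2,r2:1,r3:Add3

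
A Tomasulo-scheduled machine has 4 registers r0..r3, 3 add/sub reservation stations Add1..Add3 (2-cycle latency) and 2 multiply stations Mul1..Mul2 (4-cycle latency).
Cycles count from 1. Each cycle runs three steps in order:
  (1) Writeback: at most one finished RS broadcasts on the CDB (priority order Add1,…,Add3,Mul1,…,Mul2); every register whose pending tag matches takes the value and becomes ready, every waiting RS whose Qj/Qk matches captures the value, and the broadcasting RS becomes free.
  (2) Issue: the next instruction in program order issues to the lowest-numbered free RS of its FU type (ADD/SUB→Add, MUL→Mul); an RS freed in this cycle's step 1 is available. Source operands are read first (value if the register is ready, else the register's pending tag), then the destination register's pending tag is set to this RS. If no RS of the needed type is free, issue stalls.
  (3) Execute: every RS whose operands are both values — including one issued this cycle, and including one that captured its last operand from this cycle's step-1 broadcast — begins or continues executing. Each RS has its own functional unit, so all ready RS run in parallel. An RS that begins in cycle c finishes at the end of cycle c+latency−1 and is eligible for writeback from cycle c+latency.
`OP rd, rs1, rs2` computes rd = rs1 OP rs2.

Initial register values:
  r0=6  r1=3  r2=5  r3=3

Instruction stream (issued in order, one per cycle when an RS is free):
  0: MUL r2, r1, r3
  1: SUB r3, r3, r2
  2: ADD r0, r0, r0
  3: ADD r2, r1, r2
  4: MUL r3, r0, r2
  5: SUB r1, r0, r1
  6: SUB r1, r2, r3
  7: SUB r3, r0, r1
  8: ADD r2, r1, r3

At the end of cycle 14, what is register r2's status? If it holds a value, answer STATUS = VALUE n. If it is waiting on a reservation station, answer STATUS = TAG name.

STATUS = TAG Add3

c1: issue MUL r2<-Mul1 | r0:6,r1:3,r2:Mul1,r3:3
c2: issue SUB r3<-Add1 | r0:6,r1:3,r2:Mul1,r3:Add1
c3: issue ADD r0<-Add2 | r0:Add2,r1:3,r2:Mul1,r3:Add1
c4: issue ADD r2<-Add3 | r0:Add2,r1:3,r2:Add3,r3:Add1
c5: CDB Add2=12; issue MUL r3<-Mul2 | r0:12,r1:3,r2:Add3,r3:Mul2
c6: CDB Mul1=9; issue SUB r1<-Add2 | r0:12,r1:Add2,r2:Add3,r3:Mul2
c7: stall | r0:12,r1:Add2,r2:Add3,r3:Mul2
c8: CDB Add1=-6; issue SUB r1<-Add1 | r0:12,r1:Add1,r2:Add3,r3:Mul2
c9: CDB Add2=9; issue SUB r3<-Add2 | r0:12,r1:Add1,r2:Add3,r3:Add2
c10: CDB Add3=12; issue ADD r2<-Add3 | r0:12,r1:Add1,r2:Add3,r3:Add2
c11: - | r0:12,r1:Add1,r2:Add3,r3:Add2
c12: - | r0:12,r1:Add1,r2:Add3,r3:Add2
c13: - | r0:12,r1:Add1,r2:Add3,r3:Add2
c14: CDB Mul2=144 | r0:12,r1:Add1,r2:Add3,r3:Add2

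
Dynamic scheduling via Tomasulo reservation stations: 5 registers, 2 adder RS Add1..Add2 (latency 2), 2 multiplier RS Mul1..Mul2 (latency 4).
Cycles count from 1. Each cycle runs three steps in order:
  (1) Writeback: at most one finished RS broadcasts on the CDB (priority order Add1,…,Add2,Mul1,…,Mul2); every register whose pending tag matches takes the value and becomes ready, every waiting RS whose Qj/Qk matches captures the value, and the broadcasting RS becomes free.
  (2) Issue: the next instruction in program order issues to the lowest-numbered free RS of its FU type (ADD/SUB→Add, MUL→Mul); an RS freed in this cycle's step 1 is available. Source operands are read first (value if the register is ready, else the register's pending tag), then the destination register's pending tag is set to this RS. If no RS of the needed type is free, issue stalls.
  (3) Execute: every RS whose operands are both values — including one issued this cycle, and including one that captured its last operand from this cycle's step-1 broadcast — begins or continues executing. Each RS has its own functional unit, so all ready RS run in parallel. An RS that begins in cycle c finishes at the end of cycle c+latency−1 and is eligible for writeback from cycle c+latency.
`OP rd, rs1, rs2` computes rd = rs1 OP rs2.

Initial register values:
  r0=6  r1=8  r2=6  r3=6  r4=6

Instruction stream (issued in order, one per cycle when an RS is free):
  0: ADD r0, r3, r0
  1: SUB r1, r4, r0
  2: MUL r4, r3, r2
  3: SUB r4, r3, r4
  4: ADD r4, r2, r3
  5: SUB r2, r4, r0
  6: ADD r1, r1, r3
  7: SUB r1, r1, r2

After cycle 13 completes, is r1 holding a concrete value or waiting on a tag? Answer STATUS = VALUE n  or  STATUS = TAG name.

STATUS = VALUE 0

cycle 1: issue ADD r0<-Add1 // r0:Add1,r1:8,r2:6,r3:6,r4:6
cycle 2: issue SUB r1<-Add2 // r0:Add1,r1:Add2,r2:6,r3:6,r4:6
cycle 3: CDB Add1=12; issue MUL r4<-Mul1 // r0:12,r1:Add2,r2:6,r3:6,r4:Mul1
cycle 4: issue SUB r4<-Add1 // r0:12,r1:Add2,r2:6,r3:6,r4:Add1
cycle 5: CDB Add2=-6; issue ADD r4<-Add2 // r0:12,r1:-6,r2:6,r3:6,r4:Add2
cycle 6: stall // r0:12,r1:-6,r2:6,r3:6,r4:Add2
cycle 7: CDB Add2=12; issue SUB r2<-Add2 // r0:12,r1:-6,r2:Add2,r3:6,r4:12
cycle 8: CDB Mul1=36; stall // r0:12,r1:-6,r2:Add2,r3:6,r4:12
cycle 9: CDB Add2=0; issue ADD r1<-Add2 // r0:12,r1:Add2,r2:0,r3:6,r4:12
cycle 10: CDB Add1=-30; issue SUB r1<-Add1 // r0:12,r1:Add1,r2:0,r3:6,r4:12
cycle 11: CDB Add2=0 // r0:12,r1:Add1,r2:0,r3:6,r4:12
cycle 12: - // r0:12,r1:Add1,r2:0,r3:6,r4:12
cycle 13: CDB Add1=0 // r0:12,r1:0,r2:0,r3:6,r4:12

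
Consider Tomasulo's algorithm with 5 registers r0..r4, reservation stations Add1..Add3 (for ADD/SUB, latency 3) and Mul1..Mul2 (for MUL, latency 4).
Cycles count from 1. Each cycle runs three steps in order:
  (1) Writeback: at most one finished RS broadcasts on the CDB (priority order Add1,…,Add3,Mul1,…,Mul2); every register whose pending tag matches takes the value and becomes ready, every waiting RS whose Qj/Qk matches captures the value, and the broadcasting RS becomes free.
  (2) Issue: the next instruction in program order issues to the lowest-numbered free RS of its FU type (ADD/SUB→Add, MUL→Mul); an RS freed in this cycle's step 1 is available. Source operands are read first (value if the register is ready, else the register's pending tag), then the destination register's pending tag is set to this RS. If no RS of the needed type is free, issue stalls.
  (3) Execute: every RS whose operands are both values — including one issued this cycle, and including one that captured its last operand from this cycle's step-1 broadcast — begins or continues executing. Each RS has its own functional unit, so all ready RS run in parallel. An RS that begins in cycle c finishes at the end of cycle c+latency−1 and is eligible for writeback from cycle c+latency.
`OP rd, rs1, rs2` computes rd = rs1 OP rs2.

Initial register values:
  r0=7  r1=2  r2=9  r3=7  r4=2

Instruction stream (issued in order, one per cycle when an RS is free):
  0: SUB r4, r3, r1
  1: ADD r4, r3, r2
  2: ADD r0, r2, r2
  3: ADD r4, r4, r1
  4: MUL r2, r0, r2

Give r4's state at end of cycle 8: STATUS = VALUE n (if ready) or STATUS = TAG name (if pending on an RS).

cycle 1: issue SUB r4<-Add1 // r0:7,r1:2,r2:9,r3:7,r4:Add1
cycle 2: issue ADD r4<-Add2 // r0:7,r1:2,r2:9,r3:7,r4:Add2
cycle 3: issue ADD r0<-Add3 // r0:Add3,r1:2,r2:9,r3:7,r4:Add2
cycle 4: CDB Add1=5; issue ADD r4<-Add1 // r0:Add3,r1:2,r2:9,r3:7,r4:Add1
cycle 5: CDB Add2=16; issue MUL r2<-Mul1 // r0:Add3,r1:2,r2:Mul1,r3:7,r4:Add1
cycle 6: CDB Add3=18 // r0:18,r1:2,r2:Mul1,r3:7,r4:Add1
cycle 7: - // r0:18,r1:2,r2:Mul1,r3:7,r4:Add1
cycle 8: CDB Add1=18 // r0:18,r1:2,r2:Mul1,r3:7,r4:18

STATUS = VALUE 18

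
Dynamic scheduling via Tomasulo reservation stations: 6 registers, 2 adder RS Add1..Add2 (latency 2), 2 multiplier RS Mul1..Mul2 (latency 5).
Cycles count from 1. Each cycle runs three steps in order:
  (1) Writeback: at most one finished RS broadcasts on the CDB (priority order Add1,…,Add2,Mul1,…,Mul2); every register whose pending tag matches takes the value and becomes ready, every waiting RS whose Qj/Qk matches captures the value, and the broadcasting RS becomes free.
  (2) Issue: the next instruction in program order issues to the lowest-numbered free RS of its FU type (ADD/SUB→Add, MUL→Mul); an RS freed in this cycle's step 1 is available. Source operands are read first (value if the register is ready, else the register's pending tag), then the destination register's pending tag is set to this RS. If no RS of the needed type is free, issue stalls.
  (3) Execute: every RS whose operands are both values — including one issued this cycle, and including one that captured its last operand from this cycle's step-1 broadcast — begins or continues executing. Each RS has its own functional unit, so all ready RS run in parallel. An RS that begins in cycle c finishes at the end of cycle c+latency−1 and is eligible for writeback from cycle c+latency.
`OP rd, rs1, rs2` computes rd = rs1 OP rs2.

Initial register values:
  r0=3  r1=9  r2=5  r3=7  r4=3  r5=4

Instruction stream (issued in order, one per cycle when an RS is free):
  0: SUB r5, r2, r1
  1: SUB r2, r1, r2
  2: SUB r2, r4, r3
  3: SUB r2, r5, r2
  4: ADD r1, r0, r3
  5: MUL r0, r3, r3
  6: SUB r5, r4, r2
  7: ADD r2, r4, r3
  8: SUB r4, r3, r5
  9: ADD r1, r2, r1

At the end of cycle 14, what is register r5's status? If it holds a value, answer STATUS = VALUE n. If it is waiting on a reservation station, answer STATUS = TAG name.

STATUS = VALUE 3

  c1: issue SUB r5<-Add1  regs: r0:3,r1:9,r2:5,r3:7,r4:3,r5:Add1
  c2: issue SUB r2<-Add2  regs: r0:3,r1:9,r2:Add2,r3:7,r4:3,r5:Add1
  c3: CDB Add1=-4; issue SUB r2<-Add1  regs: r0:3,r1:9,r2:Add1,r3:7,r4:3,r5:-4
  c4: CDB Add2=4; issue SUB r2<-Add2  regs: r0:3,r1:9,r2:Add2,r3:7,r4:3,r5:-4
  c5: CDB Add1=-4; issue ADD r1<-Add1  regs: r0:3,r1:Add1,r2:Add2,r3:7,r4:3,r5:-4
  c6: issue MUL r0<-Mul1  regs: r0:Mul1,r1:Add1,r2:Add2,r3:7,r4:3,r5:-4
  c7: CDB Add1=10; issue SUB r5<-Add1  regs: r0:Mul1,r1:10,r2:Add2,r3:7,r4:3,r5:Add1
  c8: CDB Add2=0; issue ADD r2<-Add2  regs: r0:Mul1,r1:10,r2:Add2,r3:7,r4:3,r5:Add1
  c9: stall  regs: r0:Mul1,r1:10,r2:Add2,r3:7,r4:3,r5:Add1
  c10: CDB Add1=3; issue SUB r4<-Add1  regs: r0:Mul1,r1:10,r2:Add2,r3:7,r4:Add1,r5:3
  c11: CDB Add2=10; issue ADD r1<-Add2  regs: r0:Mul1,r1:Add2,r2:10,r3:7,r4:Add1,r5:3
  c12: CDB Add1=4  regs: r0:Mul1,r1:Add2,r2:10,r3:7,r4:4,r5:3
  c13: CDB Add2=20  regs: r0:Mul1,r1:20,r2:10,r3:7,r4:4,r5:3
  c14: CDB Mul1=49  regs: r0:49,r1:20,r2:10,r3:7,r4:4,r5:3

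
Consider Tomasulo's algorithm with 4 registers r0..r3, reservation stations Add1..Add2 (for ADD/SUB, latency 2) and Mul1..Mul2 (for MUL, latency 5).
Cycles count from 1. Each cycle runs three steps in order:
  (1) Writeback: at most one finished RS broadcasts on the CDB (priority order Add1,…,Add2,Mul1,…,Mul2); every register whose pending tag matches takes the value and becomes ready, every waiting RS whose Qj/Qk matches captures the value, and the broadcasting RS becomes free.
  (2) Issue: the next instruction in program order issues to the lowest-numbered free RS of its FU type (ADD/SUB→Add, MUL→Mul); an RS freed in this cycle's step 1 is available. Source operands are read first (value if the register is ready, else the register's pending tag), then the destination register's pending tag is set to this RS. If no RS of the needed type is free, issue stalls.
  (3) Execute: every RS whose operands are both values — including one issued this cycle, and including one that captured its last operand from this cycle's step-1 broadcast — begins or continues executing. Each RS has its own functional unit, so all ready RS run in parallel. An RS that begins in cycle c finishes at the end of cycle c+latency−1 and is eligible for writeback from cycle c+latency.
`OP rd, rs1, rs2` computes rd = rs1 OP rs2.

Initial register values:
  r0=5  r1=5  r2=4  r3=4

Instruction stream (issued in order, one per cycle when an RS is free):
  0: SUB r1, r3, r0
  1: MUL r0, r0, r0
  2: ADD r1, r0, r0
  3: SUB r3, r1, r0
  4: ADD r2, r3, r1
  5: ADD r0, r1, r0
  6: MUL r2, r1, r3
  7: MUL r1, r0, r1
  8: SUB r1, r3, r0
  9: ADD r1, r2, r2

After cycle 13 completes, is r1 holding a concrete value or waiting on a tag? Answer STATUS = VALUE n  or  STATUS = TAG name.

STATUS = TAG Mul2

c1: issue SUB r1<-Add1 | r0:5,r1:Add1,r2:4,r3:4
c2: issue MUL r0<-Mul1 | r0:Mul1,r1:Add1,r2:4,r3:4
c3: CDB Add1=-1; issue ADD r1<-Add1 | r0:Mul1,r1:Add1,r2:4,r3:4
c4: issue SUB r3<-Add2 | r0:Mul1,r1:Add1,r2:4,r3:Add2
c5: stall | r0:Mul1,r1:Add1,r2:4,r3:Add2
c6: stall | r0:Mul1,r1:Add1,r2:4,r3:Add2
c7: CDB Mul1=25; stall | r0:25,r1:Add1,r2:4,r3:Add2
c8: stall | r0:25,r1:Add1,r2:4,r3:Add2
c9: CDB Add1=50; issue ADD r2<-Add1 | r0:25,r1:50,r2:Add1,r3:Add2
c10: stall | r0:25,r1:50,r2:Add1,r3:Add2
c11: CDB Add2=25; issue ADD r0<-Add2 | r0:Add2,r1:50,r2:Add1,r3:25
c12: issue MUL r2<-Mul1 | r0:Add2,r1:50,r2:Mul1,r3:25
c13: CDB Add1=75; issue MUL r1<-Mul2 | r0:Add2,r1:Mul2,r2:Mul1,r3:25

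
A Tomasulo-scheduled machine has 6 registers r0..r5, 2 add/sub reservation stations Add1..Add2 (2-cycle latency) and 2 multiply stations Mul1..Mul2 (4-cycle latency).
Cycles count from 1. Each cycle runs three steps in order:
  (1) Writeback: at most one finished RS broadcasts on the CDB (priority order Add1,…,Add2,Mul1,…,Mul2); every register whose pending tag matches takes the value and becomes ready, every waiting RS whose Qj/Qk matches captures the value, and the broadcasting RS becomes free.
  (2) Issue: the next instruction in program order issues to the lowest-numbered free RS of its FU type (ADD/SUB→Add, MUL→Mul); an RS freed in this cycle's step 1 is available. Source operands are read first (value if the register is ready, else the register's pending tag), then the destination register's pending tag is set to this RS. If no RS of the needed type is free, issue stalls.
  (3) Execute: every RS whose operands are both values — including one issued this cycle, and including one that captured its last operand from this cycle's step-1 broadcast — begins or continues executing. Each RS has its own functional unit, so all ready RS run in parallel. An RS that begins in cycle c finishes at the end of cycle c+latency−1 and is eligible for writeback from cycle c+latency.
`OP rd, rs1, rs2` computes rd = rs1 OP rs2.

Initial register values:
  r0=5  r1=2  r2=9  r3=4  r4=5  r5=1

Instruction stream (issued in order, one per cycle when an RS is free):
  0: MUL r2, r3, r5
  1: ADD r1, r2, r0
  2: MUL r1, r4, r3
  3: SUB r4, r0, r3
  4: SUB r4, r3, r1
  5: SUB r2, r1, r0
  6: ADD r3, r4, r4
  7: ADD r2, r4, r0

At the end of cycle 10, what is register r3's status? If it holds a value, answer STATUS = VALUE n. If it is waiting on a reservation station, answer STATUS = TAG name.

STATUS = TAG Add1

c1: issue MUL r2<-Mul1 | r0:5,r1:2,r2:Mul1,r3:4,r4:5,r5:1
c2: issue ADD r1<-Add1 | r0:5,r1:Add1,r2:Mul1,r3:4,r4:5,r5:1
c3: issue MUL r1<-Mul2 | r0:5,r1:Mul2,r2:Mul1,r3:4,r4:5,r5:1
c4: issue SUB r4<-Add2 | r0:5,r1:Mul2,r2:Mul1,r3:4,r4:Add2,r5:1
c5: CDB Mul1=4; stall | r0:5,r1:Mul2,r2:4,r3:4,r4:Add2,r5:1
c6: CDB Add2=1; issue SUB r4<-Add2 | r0:5,r1:Mul2,r2:4,r3:4,r4:Add2,r5:1
c7: CDB Add1=9; issue SUB r2<-Add1 | r0:5,r1:Mul2,r2:Add1,r3:4,r4:Add2,r5:1
c8: CDB Mul2=20; stall | r0:5,r1:20,r2:Add1,r3:4,r4:Add2,r5:1
c9: stall | r0:5,r1:20,r2:Add1,r3:4,r4:Add2,r5:1
c10: CDB Add1=15; issue ADD r3<-Add1 | r0:5,r1:20,r2:15,r3:Add1,r4:Add2,r5:1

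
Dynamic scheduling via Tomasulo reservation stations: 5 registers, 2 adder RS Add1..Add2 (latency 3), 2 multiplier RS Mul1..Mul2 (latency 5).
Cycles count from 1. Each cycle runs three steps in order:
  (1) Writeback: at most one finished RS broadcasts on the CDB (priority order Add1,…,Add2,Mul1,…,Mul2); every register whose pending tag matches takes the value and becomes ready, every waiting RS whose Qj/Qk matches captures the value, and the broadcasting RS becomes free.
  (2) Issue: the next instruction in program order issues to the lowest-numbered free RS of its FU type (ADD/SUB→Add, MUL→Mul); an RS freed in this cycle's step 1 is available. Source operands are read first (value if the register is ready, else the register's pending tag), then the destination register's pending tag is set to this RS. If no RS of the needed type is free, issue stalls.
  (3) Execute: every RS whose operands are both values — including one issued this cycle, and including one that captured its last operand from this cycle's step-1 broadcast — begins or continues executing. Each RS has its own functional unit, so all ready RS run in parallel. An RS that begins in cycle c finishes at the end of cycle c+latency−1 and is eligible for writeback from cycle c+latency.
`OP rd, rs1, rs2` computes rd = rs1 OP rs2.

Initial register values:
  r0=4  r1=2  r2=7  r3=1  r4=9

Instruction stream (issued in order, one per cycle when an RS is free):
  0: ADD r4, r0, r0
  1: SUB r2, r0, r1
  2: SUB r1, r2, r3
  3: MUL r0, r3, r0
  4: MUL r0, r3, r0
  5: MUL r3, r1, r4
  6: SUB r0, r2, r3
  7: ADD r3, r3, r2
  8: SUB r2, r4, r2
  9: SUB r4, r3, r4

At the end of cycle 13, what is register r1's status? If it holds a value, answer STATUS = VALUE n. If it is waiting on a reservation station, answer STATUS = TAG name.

cycle 1: issue ADD r4<-Add1 // r0:4,r1:2,r2:7,r3:1,r4:Add1
cycle 2: issue SUB r2<-Add2 // r0:4,r1:2,r2:Add2,r3:1,r4:Add1
cycle 3: stall // r0:4,r1:2,r2:Add2,r3:1,r4:Add1
cycle 4: CDB Add1=8; issue SUB r1<-Add1 // r0:4,r1:Add1,r2:Add2,r3:1,r4:8
cycle 5: CDB Add2=2; issue MUL r0<-Mul1 // r0:Mul1,r1:Add1,r2:2,r3:1,r4:8
cycle 6: issue MUL r0<-Mul2 // r0:Mul2,r1:Add1,r2:2,r3:1,r4:8
cycle 7: stall // r0:Mul2,r1:Add1,r2:2,r3:1,r4:8
cycle 8: CDB Add1=1; stall // r0:Mul2,r1:1,r2:2,r3:1,r4:8
cycle 9: stall // r0:Mul2,r1:1,r2:2,r3:1,r4:8
cycle 10: CDB Mul1=4; issue MUL r3<-Mul1 // r0:Mul2,r1:1,r2:2,r3:Mul1,r4:8
cycle 11: issue SUB r0<-Add1 // r0:Add1,r1:1,r2:2,r3:Mul1,r4:8
cycle 12: issue ADD r3<-Add2 // r0:Add1,r1:1,r2:2,r3:Add2,r4:8
cycle 13: stall // r0:Add1,r1:1,r2:2,r3:Add2,r4:8

STATUS = VALUE 1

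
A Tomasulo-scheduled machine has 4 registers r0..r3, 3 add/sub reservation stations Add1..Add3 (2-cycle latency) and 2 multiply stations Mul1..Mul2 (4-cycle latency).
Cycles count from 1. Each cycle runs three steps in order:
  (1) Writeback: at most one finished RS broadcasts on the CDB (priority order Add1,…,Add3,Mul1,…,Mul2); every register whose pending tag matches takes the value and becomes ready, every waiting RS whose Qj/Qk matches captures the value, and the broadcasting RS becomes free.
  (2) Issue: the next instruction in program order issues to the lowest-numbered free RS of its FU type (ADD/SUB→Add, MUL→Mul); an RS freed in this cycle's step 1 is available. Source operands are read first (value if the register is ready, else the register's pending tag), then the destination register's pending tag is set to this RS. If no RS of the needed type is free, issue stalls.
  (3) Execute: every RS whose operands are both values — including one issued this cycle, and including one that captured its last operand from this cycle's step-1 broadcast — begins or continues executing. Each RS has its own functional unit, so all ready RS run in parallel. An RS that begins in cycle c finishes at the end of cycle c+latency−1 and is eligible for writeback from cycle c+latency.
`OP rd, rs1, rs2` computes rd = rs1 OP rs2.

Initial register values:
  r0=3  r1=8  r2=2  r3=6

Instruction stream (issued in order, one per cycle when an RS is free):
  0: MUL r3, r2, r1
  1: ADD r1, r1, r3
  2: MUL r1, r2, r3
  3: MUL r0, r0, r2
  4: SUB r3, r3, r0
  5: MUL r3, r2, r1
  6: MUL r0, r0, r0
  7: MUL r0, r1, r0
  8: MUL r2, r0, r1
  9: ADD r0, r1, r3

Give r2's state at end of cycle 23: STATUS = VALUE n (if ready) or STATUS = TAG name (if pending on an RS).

STATUS = VALUE 36864

c1: issue MUL r3<-Mul1 | r0:3,r1:8,r2:2,r3:Mul1
c2: issue ADD r1<-Add1 | r0:3,r1:Add1,r2:2,r3:Mul1
c3: issue MUL r1<-Mul2 | r0:3,r1:Mul2,r2:2,r3:Mul1
c4: stall | r0:3,r1:Mul2,r2:2,r3:Mul1
c5: CDB Mul1=16; issue MUL r0<-Mul1 | r0:Mul1,r1:Mul2,r2:2,r3:16
c6: issue SUB r3<-Add2 | r0:Mul1,r1:Mul2,r2:2,r3:Add2
c7: CDB Add1=24; stall | r0:Mul1,r1:Mul2,r2:2,r3:Add2
c8: stall | r0:Mul1,r1:Mul2,r2:2,r3:Add2
c9: CDB Mul1=6; issue MUL r3<-Mul1 | r0:6,r1:Mul2,r2:2,r3:Mul1
c10: CDB Mul2=32; issue MUL r0<-Mul2 | r0:Mul2,r1:32,r2:2,r3:Mul1
c11: CDB Add2=10; stall | r0:Mul2,r1:32,r2:2,r3:Mul1
c12: stall | r0:Mul2,r1:32,r2:2,r3:Mul1
c13: stall | r0:Mul2,r1:32,r2:2,r3:Mul1
c14: CDB Mul1=64; issue MUL r0<-Mul1 | r0:Mul1,r1:32,r2:2,r3:64
c15: CDB Mul2=36; issue MUL r2<-Mul2 | r0:Mul1,r1:32,r2:Mul2,r3:64
c16: issue ADD r0<-Add1 | r0:Add1,r1:32,r2:Mul2,r3:64
c17: - | r0:Add1,r1:32,r2:Mul2,r3:64
c18: CDB Add1=96 | r0:96,r1:32,r2:Mul2,r3:64
c19: CDB Mul1=1152 | r0:96,r1:32,r2:Mul2,r3:64
c20: - | r0:96,r1:32,r2:Mul2,r3:64
c21: - | r0:96,r1:32,r2:Mul2,r3:64
c22: - | r0:96,r1:32,r2:Mul2,r3:64
c23: CDB Mul2=36864 | r0:96,r1:32,r2:36864,r3:64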